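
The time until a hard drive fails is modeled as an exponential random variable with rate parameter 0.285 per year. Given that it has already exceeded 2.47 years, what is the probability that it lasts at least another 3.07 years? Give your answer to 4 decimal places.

P(X > s+t | X > s) = e^(−λ(s+t))/e^(−λs) = e^(−λt), independent of s = 2.47.
P(X > 3.07) = e^(−0.87495) ≈ 0.4169.

0.4169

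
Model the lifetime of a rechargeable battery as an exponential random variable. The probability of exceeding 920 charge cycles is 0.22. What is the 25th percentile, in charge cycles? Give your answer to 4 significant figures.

174.8

e^(−λ·920) = 0.22 ⇒ λ = −ln(0.22)/920 = 0.00164579.
25th percentile: 1 − e^(−λt) = 0.25, t = −ln(0.75)/λ = 174.799 charge cycles.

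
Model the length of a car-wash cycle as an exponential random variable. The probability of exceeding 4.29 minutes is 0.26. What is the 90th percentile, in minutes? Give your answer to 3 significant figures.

e^(−λ·4.29) = 0.26 ⇒ λ = −ln(0.26)/4.29 = 0.314003.
90th percentile: 1 − e^(−λt) = 0.9, t = −ln(0.1)/λ = 7.333 minutes.

7.33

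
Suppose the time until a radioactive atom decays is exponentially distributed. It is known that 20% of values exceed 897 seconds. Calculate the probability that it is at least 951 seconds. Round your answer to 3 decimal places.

e^(−λ·897) = 0.20 ⇒ λ = −ln(0.20)/897 = 0.00179425.
P(X > 951) = e^(−0.00179425·951) = e^(−1.7063) ≈ 0.182.

0.182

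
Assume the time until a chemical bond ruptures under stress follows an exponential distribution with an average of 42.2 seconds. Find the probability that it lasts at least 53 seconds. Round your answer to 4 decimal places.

The rate is λ = 1/42.2 = 0.0236967 per second.
P(X > 53) = e^(−λ·53) = e^(−1.2559) ≈ 0.2848.

0.2848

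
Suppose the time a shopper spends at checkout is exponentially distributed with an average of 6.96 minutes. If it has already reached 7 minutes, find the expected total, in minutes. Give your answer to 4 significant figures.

The rate is λ = 1/6.96 = 0.143678 per minute.
By memorylessness, E[X | X > 7] = 7 + 1/λ = 7 + 6.96 = 13.96 minutes.

13.96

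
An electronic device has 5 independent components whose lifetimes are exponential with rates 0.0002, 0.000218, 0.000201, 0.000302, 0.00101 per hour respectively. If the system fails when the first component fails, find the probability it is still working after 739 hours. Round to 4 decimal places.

The time to first failure is exponential with rate Σλ = 0.0002 + 0.000218 + 0.000201 + 0.000302 + 0.00101 = 0.001931.
P(min > 739) = e^(−0.001931·739) = e^(−1.427) ≈ 0.2400.

0.2400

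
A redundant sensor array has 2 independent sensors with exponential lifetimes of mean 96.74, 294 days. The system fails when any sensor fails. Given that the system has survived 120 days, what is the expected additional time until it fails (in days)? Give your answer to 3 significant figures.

72.8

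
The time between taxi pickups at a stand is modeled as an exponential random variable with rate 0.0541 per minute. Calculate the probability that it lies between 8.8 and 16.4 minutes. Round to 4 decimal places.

0.2094

P(8.8 < X < 16.4) = e^(−λ·8.8) − e^(−λ·16.4) = 0.62121 − 0.41179 ≈ 0.2094.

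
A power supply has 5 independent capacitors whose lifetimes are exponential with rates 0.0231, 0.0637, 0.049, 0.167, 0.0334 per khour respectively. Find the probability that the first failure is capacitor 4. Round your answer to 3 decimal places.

0.497

The time to first failure is exponential with rate Σλ = 0.0231 + 0.0637 + 0.049 + 0.167 + 0.0334 = 0.3362.
P(capacitor 4 first) = λ_4/Σλ = 0.167/0.3362 ≈ 0.497.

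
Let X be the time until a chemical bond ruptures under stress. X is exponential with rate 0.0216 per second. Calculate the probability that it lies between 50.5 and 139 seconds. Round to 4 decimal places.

P(50.5 < X < 139) = e^(−λ·50.5) − e^(−λ·139) = 0.33595 − 0.04967 ≈ 0.2863.

0.2863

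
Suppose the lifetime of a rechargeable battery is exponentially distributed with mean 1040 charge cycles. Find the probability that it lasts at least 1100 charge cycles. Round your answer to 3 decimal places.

0.347

The rate is λ = 1/1040 = 0.000961538 per charge cycle.
P(X > 1100) = e^(−λ·1100) = e^(−1.0577) ≈ 0.347.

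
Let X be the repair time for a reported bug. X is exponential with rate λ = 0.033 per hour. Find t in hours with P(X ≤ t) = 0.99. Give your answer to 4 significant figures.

Set 1 − e^(−λt) = 0.99, so t = −ln(0.01)/λ = 4.6052/0.033 ≈ 139.551 hours.

139.6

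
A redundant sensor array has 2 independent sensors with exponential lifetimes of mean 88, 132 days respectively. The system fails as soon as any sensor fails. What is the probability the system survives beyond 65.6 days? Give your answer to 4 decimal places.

0.2887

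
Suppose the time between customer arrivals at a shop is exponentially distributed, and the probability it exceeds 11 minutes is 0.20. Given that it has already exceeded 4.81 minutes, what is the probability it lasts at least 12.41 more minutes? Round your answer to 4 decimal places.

From e^(−λ·11) = 0.20, λ = −ln(0.20)/11 = 0.146313.
Memoryless: P(X > 4.81+12.41 | X > 4.81) = P(X > 12.41) = e^(−0.146313·12.41) ≈ 0.1627.

0.1627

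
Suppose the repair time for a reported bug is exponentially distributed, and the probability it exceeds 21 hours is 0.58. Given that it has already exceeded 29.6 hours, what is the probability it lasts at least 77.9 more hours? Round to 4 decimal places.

From e^(−λ·21) = 0.58, λ = −ln(0.58)/21 = 0.0259394.
Memoryless: P(X > 29.6+77.9 | X > 29.6) = P(X > 77.9) = e^(−0.0259394·77.9) ≈ 0.1326.

0.1326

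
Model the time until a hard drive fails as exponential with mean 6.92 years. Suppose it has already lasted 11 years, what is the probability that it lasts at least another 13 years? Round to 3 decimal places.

The rate is λ = 1/6.92 = 0.144509 per year.
The exponential is memoryless, so the remaining time is again Exp(λ): the condition X > 11 is irrelevant.
P(X > 13) = e^(−1.8786) ≈ 0.153.

0.153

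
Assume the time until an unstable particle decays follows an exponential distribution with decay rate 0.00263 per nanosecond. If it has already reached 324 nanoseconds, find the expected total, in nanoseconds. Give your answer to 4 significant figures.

704.2

By memorylessness, E[X | X > 324] = 324 + 1/λ = 324 + 380.228 = 704.228 nanoseconds.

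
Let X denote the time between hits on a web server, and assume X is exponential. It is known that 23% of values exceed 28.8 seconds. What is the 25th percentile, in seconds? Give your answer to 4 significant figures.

e^(−λ·28.8) = 0.23 ⇒ λ = −ln(0.23)/28.8 = 0.0510304.
25th percentile: 1 − e^(−λt) = 0.25, t = −ln(0.75)/λ = 5.63746 seconds.

5.637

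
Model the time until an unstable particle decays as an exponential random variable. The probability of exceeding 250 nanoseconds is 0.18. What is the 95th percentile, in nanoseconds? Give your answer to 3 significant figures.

437

e^(−λ·250) = 0.18 ⇒ λ = −ln(0.18)/250 = 0.00685919.
95th percentile: 1 − e^(−λt) = 0.95, t = −ln(0.05)/λ = 436.747 nanoseconds.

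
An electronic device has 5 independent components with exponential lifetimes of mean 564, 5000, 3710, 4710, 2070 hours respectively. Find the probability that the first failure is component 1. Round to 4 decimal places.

0.6035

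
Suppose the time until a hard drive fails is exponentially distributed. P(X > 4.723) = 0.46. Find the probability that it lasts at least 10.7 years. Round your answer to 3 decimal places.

e^(−λ·4.723) = 0.46 ⇒ λ = −ln(0.46)/4.723 = 0.164414.
P(X > 10.7) = e^(−0.164414·10.7) = e^(−1.7592) ≈ 0.172.

0.172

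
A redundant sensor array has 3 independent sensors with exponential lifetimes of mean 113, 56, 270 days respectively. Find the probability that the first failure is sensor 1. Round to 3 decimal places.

0.291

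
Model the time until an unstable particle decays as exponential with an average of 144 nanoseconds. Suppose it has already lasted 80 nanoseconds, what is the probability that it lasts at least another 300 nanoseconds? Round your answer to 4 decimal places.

The rate is λ = 1/144 = 0.00694444 per nanosecond.
The exponential is memoryless, so the remaining time is again Exp(λ): the condition X > 80 is irrelevant.
P(X > 300) = e^(−2.0833) ≈ 0.1245.

0.1245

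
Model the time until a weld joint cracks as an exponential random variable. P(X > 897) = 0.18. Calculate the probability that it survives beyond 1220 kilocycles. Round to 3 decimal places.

e^(−λ·897) = 0.18 ⇒ λ = −ln(0.18)/897 = 0.0019117.
P(X > 1220) = e^(−0.0019117·1220) = e^(−2.3323) ≈ 0.097.

0.097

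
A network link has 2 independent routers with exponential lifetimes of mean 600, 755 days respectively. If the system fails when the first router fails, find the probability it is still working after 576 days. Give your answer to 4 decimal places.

0.1785

The first failure time is exponential with rate Σλ_i = 1/600 + 1/755 = 0.00299117 per day.
P(min > 576) = e^(−0.00299117·576) = e^(−1.7229) ≈ 0.1785.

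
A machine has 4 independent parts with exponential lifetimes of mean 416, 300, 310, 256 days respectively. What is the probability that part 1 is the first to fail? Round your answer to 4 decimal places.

Rates: λ_i = 1/mean_i → 0.00240385, 0.00333333, 0.00322581, 0.00390625; Σλ = 0.0128692.
P(part 1 first) = λ_1/Σλ = 0.00240385/0.0128692 ≈ 0.1868.

0.1868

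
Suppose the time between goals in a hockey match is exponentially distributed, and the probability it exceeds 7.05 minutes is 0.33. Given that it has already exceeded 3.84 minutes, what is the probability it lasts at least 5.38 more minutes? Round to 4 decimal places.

From e^(−λ·7.05) = 0.33, λ = −ln(0.33)/7.05 = 0.157257.
Memoryless: P(X > 3.84+5.38 | X > 3.84) = P(X > 5.38) = e^(−0.157257·5.38) ≈ 0.4291.

0.4291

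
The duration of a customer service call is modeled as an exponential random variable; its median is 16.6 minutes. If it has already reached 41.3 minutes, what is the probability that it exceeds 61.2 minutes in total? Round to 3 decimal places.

For an exponential, median = ln(2)/λ, so λ = ln 2 / 16.6 = 0.0417559 per minute.
By the memoryless property, P(X > 41.3+19.9 | X > 41.3) = P(X > 19.9).
P(X > 19.9) = e^(−0.83094) ≈ 0.436.

0.436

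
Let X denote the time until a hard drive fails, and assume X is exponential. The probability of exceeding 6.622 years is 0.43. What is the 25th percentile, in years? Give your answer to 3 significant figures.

e^(−λ·6.622) = 0.43 ⇒ λ = −ln(0.43)/6.622 = 0.127449.
25th percentile: 1 − e^(−λt) = 0.25, t = −ln(0.75)/λ = 2.25723 years.

2.26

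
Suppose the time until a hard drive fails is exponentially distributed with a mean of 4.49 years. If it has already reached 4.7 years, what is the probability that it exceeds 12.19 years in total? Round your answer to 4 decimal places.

0.1886

The rate is λ = 1/4.49 = 0.222717 per year.
By the memoryless property, P(X > 4.7+7.49 | X > 4.7) = P(X > 7.49).
P(X > 7.49) = e^(−1.6682) ≈ 0.1886.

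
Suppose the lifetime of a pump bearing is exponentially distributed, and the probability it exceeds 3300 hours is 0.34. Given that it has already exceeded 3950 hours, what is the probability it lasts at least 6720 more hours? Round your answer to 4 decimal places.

0.1112

From e^(−λ·3300) = 0.34, λ = −ln(0.34)/3300 = 0.000326912.
Memoryless: P(X > 3950+6720 | X > 3950) = P(X > 6720) = e^(−0.000326912·6720) ≈ 0.1112.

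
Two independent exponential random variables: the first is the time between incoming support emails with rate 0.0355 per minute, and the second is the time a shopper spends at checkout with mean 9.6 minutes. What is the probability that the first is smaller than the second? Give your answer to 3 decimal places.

0.254

λ_1 = 0.0355, λ_2 = 1/9.6 = 0.104167.
For independent exponentials, P(the first < the second) = λ_1/(λ_1+λ_2) = 0.0355/0.139667 ≈ 0.254.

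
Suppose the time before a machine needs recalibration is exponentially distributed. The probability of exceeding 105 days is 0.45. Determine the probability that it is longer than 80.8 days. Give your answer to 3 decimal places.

0.541

e^(−λ·105) = 0.45 ⇒ λ = −ln(0.45)/105 = 0.00760484.
P(X > 80.8) = e^(−0.00760484·80.8) = e^(−0.61447) ≈ 0.541.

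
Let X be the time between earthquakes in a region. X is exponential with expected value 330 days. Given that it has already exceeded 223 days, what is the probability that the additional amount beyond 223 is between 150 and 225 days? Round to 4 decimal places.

0.1290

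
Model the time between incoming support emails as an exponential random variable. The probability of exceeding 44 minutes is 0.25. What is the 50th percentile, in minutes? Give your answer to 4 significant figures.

e^(−λ·44) = 0.25 ⇒ λ = −ln(0.25)/44 = 0.0315067.
50th percentile: 1 − e^(−λt) = 0.5, t = −ln(0.5)/λ = 22 minutes.

22.00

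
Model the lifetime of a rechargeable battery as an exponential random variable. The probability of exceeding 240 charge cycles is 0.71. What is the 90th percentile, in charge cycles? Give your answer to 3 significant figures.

e^(−λ·240) = 0.71 ⇒ λ = −ln(0.71)/240 = 0.00142704.
90th percentile: 1 − e^(−λt) = 0.9, t = −ln(0.1)/λ = 1613.54 charge cycles.

1610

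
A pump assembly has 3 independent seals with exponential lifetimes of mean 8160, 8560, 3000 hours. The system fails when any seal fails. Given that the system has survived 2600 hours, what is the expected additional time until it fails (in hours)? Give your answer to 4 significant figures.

1746

First-failure rate Σλ = 1/8160 + 1/8560 + 1/3000 = 0.000572705.
By memorylessness the expected residual is 1/Σλ = 1746.1 hours, regardless of the 2600 already elapsed.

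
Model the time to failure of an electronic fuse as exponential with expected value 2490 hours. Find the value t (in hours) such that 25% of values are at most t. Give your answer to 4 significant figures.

The rate is λ = 1/2490 = 0.000401606 per hour.
Set 1 − e^(−λt) = 0.25, so t = −ln(0.75)/λ = 0.28768/0.000401606 ≈ 716.328 hours.

716.3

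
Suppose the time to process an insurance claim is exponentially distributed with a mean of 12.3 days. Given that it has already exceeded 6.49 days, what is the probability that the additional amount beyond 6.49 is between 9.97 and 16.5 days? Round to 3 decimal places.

0.183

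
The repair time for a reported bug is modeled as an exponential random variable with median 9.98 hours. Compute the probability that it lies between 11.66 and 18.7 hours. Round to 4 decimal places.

0.1721

For an exponential, median = ln(2)/λ, so λ = ln 2 / 9.98 = 0.0694536 per hour.
P(11.66 < X < 18.7) = e^(−λ·11.66) − e^(−λ·18.7) = 0.44493 − 0.27286 ≈ 0.1721.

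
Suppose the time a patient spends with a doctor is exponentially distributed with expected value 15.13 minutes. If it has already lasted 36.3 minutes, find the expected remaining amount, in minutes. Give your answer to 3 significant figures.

The rate is λ = 1/15.13 = 0.0660939 per minute.
By memorylessness, the remaining amount past any threshold is again Exp(λ) with mean 1/λ = 15.13 minutes.

15.1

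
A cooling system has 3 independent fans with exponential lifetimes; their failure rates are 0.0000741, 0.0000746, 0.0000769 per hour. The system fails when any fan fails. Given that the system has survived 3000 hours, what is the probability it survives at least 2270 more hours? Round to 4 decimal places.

0.5992

Time to first failure ~ Exp(Σλ) with Σλ = 0.0002256.
By memorylessness, P(T > 3000+2270 | T > 3000) = P(T > 2270) = e^(−0.0002256·2270) ≈ 0.5992.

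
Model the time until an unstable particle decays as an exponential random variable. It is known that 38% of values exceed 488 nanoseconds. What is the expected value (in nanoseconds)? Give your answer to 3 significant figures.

504

e^(−λ·488) = 0.38 ⇒ λ = −ln(0.38)/488 = 0.00198275.
Mean = 1/λ = 504.349 nanoseconds.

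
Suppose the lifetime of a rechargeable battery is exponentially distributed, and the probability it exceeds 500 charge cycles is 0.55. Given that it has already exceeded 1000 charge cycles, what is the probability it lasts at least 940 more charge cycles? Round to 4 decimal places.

0.3250

From e^(−λ·500) = 0.55, λ = −ln(0.55)/500 = 0.00119567.
Memoryless: P(X > 1000+940 | X > 1000) = P(X > 940) = e^(−0.00119567·940) ≈ 0.3250.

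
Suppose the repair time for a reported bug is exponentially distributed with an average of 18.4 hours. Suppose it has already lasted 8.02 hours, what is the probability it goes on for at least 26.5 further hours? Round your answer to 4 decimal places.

0.2369

The rate is λ = 1/18.4 = 0.0543478 per hour.
The exponential is memoryless, so the remaining time is again Exp(λ): the condition X > 8.02 is irrelevant.
P(X > 26.5) = e^(−1.4402) ≈ 0.2369.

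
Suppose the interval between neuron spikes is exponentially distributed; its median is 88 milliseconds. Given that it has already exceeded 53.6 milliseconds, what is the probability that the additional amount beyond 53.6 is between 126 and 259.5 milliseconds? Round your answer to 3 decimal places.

0.241

For an exponential, median = ln(2)/λ, so λ = ln 2 / 88 = 0.00787667 per millisecond.
Memoryless: the residual past 53.6 is again Exp(λ).
P(126 < residual < 259.5) = e^(−λ·126) − e^(−λ·259.5) = 0.37066 − 0.12951 ≈ 0.241.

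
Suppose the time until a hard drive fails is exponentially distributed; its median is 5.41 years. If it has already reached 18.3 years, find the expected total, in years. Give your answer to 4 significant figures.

26.10

For an exponential, median = ln(2)/λ, so λ = ln 2 / 5.41 = 0.128123 per year.
By memorylessness, E[X | X > 18.3] = 18.3 + 1/λ = 18.3 + 7.80498 = 26.105 years.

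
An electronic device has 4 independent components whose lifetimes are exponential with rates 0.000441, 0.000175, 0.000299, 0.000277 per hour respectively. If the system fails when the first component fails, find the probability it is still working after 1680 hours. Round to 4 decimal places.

0.1350

The time to first failure is exponential with rate Σλ = 0.000441 + 0.000175 + 0.000299 + 0.000277 = 0.001192.
P(min > 1680) = e^(−0.001192·1680) = e^(−2.0026) ≈ 0.1350.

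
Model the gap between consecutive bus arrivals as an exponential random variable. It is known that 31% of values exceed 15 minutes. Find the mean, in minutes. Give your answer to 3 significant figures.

12.8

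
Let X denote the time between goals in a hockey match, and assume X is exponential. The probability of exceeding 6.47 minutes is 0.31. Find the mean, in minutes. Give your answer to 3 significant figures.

e^(−λ·6.47) = 0.31 ⇒ λ = −ln(0.31)/6.47 = 0.181017.
Mean = 1/λ = 5.52433 minutes.

5.52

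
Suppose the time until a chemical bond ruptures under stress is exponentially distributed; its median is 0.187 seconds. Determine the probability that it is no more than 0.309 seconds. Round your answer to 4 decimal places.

0.6819

For an exponential, median = ln(2)/λ, so λ = ln 2 / 0.187 = 3.70667 per second.
P(X ≤ 0.309) = 1 − e^(−λ·0.309) = 1 − e^(−1.1454) ≈ 0.6819.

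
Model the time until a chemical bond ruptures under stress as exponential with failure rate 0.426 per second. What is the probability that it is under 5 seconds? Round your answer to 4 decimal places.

P(X ≤ 5) = 1 − e^(−λ·5) = 1 − e^(−2.13) ≈ 0.8812.

0.8812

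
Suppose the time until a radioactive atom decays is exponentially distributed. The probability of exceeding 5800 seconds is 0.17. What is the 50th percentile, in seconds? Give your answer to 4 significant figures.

2269

e^(−λ·5800) = 0.17 ⇒ λ = −ln(0.17)/5800 = 0.00030551.
50th percentile: 1 − e^(−λt) = 0.5, t = −ln(0.5)/λ = 2268.82 seconds.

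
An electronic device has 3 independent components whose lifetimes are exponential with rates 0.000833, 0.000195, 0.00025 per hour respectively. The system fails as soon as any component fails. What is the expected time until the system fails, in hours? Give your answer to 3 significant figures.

782

The time to first failure is exponential with rate Σλ = 0.000833 + 0.000195 + 0.00025 = 0.001278.
E[min] = 1/Σλ = 1/0.001278 = 782.473 hours.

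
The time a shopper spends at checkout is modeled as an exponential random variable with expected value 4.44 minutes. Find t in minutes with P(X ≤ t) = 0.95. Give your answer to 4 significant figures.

The rate is λ = 1/4.44 = 0.225225 per minute.
Set 1 − e^(−λt) = 0.95, so t = −ln(0.05)/λ = 2.9957/0.225225 ≈ 13.3011 minutes.

13.30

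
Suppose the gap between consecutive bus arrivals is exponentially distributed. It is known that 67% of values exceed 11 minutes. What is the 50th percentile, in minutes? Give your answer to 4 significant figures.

e^(−λ·11) = 0.67 ⇒ λ = −ln(0.67)/11 = 0.0364071.
50th percentile: 1 − e^(−λt) = 0.5, t = −ln(0.5)/λ = 19.0388 minutes.

19.04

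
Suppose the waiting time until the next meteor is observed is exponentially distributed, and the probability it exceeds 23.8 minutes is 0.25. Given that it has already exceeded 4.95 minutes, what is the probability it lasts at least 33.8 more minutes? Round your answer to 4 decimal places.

0.1396

From e^(−λ·23.8) = 0.25, λ = −ln(0.25)/23.8 = 0.0582477.
Memoryless: P(X > 4.95+33.8 | X > 4.95) = P(X > 33.8) = e^(−0.0582477·33.8) ≈ 0.1396.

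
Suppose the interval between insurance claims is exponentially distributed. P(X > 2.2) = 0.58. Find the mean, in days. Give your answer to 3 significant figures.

e^(−λ·2.2) = 0.58 ⇒ λ = −ln(0.58)/2.2 = 0.247603.
Mean = 1/λ = 4.03872 days.

4.04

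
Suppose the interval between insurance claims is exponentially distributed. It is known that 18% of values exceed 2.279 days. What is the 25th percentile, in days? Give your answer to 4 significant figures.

0.3823

e^(−λ·2.279) = 0.18 ⇒ λ = −ln(0.18)/2.279 = 0.752435.
25th percentile: 1 − e^(−λt) = 0.25, t = −ln(0.75)/λ = 0.382335 days.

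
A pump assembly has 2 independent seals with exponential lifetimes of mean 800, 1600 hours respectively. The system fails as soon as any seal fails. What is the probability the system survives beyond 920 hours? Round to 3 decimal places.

0.178

The first failure time is exponential with rate Σλ_i = 1/800 + 1/1600 = 0.001875 per hour.
P(min > 920) = e^(−0.001875·920) = e^(−1.725) ≈ 0.178.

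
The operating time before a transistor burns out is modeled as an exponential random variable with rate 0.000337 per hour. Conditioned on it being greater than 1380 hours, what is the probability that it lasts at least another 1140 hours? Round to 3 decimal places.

The exponential is memoryless, so the remaining time is again Exp(λ): the condition X > 1380 is irrelevant.
P(X > 1140) = e^(−0.38418) ≈ 0.681.

0.681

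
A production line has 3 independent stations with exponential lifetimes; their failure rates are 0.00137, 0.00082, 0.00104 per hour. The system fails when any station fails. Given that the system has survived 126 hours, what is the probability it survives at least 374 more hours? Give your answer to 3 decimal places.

Time to first failure ~ Exp(Σλ) with Σλ = 0.00323.
By memorylessness, P(T > 126+374 | T > 126) = P(T > 374) = e^(−0.00323·374) ≈ 0.299.

0.299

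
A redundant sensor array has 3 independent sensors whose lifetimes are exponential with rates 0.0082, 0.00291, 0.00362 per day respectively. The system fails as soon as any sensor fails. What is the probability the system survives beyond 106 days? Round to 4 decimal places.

0.2098

The time to first failure is exponential with rate Σλ = 0.0082 + 0.00291 + 0.00362 = 0.01473.
P(min > 106) = e^(−0.01473·106) = e^(−1.5614) ≈ 0.2098.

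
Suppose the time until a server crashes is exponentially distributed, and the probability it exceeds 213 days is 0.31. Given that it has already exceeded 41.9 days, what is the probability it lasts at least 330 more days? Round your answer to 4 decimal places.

0.1629

From e^(−λ·213) = 0.31, λ = −ln(0.31)/213 = 0.00549851.
Memoryless: P(X > 41.9+330 | X > 41.9) = P(X > 330) = e^(−0.00549851·330) ≈ 0.1629.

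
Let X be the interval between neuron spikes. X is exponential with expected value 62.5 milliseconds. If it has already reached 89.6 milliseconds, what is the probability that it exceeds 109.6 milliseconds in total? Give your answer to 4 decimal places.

0.7261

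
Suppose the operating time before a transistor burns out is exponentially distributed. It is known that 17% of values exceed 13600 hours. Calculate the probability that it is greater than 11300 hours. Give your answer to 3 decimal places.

0.229

e^(−λ·13600) = 0.17 ⇒ λ = −ln(0.17)/13600 = 0.000130291.
P(X > 11300) = e^(−0.000130291·11300) = e^(−1.4723) ≈ 0.229.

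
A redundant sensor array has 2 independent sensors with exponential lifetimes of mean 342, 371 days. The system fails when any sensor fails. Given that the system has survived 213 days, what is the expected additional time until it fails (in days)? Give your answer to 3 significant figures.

178

First-failure rate Σλ = 1/342 + 1/371 = 0.00561939.
By memorylessness the expected residual is 1/Σλ = 177.955 days, regardless of the 213 already elapsed.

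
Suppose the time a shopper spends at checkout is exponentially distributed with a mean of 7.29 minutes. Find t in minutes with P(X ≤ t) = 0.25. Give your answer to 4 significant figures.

The rate is λ = 1/7.29 = 0.137174 per minute.
Set 1 − e^(−λt) = 0.25, so t = −ln(0.75)/λ = 0.28768/0.137174 ≈ 2.0972 minutes.

2.097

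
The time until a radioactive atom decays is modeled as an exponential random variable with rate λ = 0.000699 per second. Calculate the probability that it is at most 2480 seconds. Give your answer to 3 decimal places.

P(X ≤ 2480) = 1 − e^(−λ·2480) = 1 − e^(−1.7335) ≈ 0.823.

0.823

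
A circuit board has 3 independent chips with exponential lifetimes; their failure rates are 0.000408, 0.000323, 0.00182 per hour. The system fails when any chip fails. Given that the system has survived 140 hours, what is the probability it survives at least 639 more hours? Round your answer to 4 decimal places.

0.1959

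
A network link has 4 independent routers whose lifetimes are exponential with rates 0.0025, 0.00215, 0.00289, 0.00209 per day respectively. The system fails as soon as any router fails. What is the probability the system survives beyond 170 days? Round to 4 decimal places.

The time to first failure is exponential with rate Σλ = 0.0025 + 0.00215 + 0.00289 + 0.00209 = 0.00963.
P(min > 170) = e^(−0.00963·170) = e^(−1.6371) ≈ 0.1945.

0.1945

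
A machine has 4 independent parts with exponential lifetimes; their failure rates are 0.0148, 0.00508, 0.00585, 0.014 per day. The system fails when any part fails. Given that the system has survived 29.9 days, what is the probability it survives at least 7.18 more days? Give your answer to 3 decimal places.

Time to first failure ~ Exp(Σλ) with Σλ = 0.03973.
By memorylessness, P(T > 29.9+7.18 | T > 29.9) = P(T > 7.18) = e^(−0.03973·7.18) ≈ 0.752.

0.752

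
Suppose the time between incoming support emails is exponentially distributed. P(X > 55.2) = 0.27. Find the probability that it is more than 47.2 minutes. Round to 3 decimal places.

e^(−λ·55.2) = 0.27 ⇒ λ = −ln(0.27)/55.2 = 0.0237198.
P(X > 47.2) = e^(−0.0237198·47.2) = e^(−1.1196) ≈ 0.326.

0.326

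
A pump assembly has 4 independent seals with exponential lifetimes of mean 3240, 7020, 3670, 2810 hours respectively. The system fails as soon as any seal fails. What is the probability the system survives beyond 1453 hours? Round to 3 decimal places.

0.208

The first failure time is exponential with rate Σλ_i = 1/3240 + 1/7020 + 1/3670 + 1/2810 = 0.00107944 per hour.
P(min > 1453) = e^(−0.00107944·1453) = e^(−1.5684) ≈ 0.208.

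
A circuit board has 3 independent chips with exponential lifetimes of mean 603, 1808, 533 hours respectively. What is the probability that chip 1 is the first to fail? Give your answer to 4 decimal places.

0.4057

Rates: λ_i = 1/mean_i → 0.00165837, 0.000553097, 0.00187617; Σλ = 0.00408764.
P(chip 1 first) = λ_1/Σλ = 0.00165837/0.00408764 ≈ 0.4057.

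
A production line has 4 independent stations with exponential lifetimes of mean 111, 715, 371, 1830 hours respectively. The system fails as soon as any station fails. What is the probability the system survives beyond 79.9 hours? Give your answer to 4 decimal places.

0.3360

The first failure time is exponential with rate Σλ_i = 1/111 + 1/715 + 1/371 + 1/1830 = 0.0136495 per hour.
P(min > 79.9) = e^(−0.0136495·79.9) = e^(−1.0906) ≈ 0.3360.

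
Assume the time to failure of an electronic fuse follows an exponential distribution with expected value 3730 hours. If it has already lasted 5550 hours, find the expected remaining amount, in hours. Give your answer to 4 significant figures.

The rate is λ = 1/3730 = 0.000268097 per hour.
By memorylessness, the remaining amount past any threshold is again Exp(λ) with mean 1/λ = 3730 hours.

3730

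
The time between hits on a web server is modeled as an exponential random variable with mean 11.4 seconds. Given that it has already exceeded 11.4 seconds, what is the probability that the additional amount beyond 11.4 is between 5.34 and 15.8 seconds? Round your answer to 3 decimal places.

0.376

The rate is λ = 1/11.4 = 0.0877193 per second.
Memoryless: the residual past 11.4 is again Exp(λ).
P(5.34 < residual < 15.8) = e^(−λ·5.34) − e^(−λ·15.8) = 0.62599 − 0.25008 ≈ 0.376.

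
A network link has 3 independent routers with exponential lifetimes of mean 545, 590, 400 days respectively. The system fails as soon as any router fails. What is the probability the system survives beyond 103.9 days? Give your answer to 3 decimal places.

The first failure time is exponential with rate Σλ_i = 1/545 + 1/590 + 1/400 = 0.00602978 per day.
P(min > 103.9) = e^(−0.00602978·103.9) = e^(−0.62649) ≈ 0.534.

0.534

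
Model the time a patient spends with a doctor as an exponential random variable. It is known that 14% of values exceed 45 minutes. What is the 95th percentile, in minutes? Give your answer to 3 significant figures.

68.6

e^(−λ·45) = 0.14 ⇒ λ = −ln(0.14)/45 = 0.0436914.
95th percentile: 1 − e^(−λt) = 0.95, t = −ln(0.05)/λ = 68.5657 minutes.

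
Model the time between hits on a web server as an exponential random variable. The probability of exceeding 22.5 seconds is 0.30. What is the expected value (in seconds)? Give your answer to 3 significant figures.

18.7

e^(−λ·22.5) = 0.30 ⇒ λ = −ln(0.30)/22.5 = 0.0535099.
Mean = 1/λ = 18.6881 seconds.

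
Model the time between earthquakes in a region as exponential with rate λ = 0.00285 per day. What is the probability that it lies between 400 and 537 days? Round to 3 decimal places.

0.103

P(400 < X < 537) = e^(−λ·400) − e^(−λ·537) = 0.31982 − 0.21644 ≈ 0.103.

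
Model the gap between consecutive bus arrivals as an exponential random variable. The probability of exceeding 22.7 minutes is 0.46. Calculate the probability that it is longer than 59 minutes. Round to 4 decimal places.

0.1329

e^(−λ·22.7) = 0.46 ⇒ λ = −ln(0.46)/22.7 = 0.0342083.
P(X > 59) = e^(−0.0342083·59) = e^(−2.0183) ≈ 0.1329.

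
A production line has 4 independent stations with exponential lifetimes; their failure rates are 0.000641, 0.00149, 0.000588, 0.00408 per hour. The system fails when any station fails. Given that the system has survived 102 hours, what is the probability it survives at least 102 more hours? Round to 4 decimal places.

Time to first failure ~ Exp(Σλ) with Σλ = 0.006799.
By memorylessness, P(T > 102+102 | T > 102) = P(T > 102) = e^(−0.006799·102) ≈ 0.4998.

0.4998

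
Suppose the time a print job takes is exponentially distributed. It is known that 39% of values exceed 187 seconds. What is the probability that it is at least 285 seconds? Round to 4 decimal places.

e^(−λ·187) = 0.39 ⇒ λ = −ln(0.39)/187 = 0.00503534.
P(X > 285) = e^(−0.00503534·285) = e^(−1.4351) ≈ 0.2381.

0.2381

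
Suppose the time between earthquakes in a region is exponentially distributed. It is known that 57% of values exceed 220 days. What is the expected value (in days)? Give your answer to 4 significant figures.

e^(−λ·220) = 0.57 ⇒ λ = −ln(0.57)/220 = 0.00255509.
Mean = 1/λ = 391.376 days.

391.4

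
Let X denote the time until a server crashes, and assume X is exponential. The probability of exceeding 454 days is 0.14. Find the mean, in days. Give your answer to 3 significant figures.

e^(−λ·454) = 0.14 ⇒ λ = −ln(0.14)/454 = 0.00433065.
Mean = 1/λ = 230.912 days.

231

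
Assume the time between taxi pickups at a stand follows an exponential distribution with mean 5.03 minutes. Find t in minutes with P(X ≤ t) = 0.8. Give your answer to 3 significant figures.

The rate is λ = 1/5.03 = 0.198807 per minute.
Set 1 − e^(−λt) = 0.8, so t = −ln(0.2)/λ = 1.6094/0.198807 ≈ 8.09547 minutes.

8.10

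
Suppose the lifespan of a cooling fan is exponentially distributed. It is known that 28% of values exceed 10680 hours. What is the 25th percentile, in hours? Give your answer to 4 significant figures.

e^(−λ·10680) = 0.28 ⇒ λ = −ln(0.28)/10680 = 0.000119192.
25th percentile: 1 − e^(−λt) = 0.25, t = −ln(0.75)/λ = 2413.61 hours.

2414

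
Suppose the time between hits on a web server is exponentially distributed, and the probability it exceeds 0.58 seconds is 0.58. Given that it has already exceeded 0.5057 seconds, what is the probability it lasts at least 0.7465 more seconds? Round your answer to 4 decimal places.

0.4960

From e^(−λ·0.58) = 0.58, λ = −ln(0.58)/0.58 = 0.939185.
Memoryless: P(X > 0.5057+0.7465 | X > 0.5057) = P(X > 0.7465) = e^(−0.939185·0.7465) ≈ 0.4960.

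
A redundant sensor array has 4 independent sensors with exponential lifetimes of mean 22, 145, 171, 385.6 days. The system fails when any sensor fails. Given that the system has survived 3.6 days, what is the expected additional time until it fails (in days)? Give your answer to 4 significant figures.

16.45

First-failure rate Σλ = 1/22 + 1/145 + 1/171 + 1/385.6 = 0.0607924.
By memorylessness the expected residual is 1/Σλ = 16.4494 days, regardless of the 3.6 already elapsed.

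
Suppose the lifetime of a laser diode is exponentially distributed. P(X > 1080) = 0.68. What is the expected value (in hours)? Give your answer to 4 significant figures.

2800

e^(−λ·1080) = 0.68 ⇒ λ = −ln(0.68)/1080 = 0.000357095.
Mean = 1/λ = 2800.38 hours.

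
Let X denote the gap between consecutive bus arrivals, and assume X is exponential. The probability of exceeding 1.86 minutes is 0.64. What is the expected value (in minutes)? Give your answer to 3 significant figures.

4.17

e^(−λ·1.86) = 0.64 ⇒ λ = −ln(0.64)/1.86 = 0.239939.
Mean = 1/λ = 4.16772 minutes.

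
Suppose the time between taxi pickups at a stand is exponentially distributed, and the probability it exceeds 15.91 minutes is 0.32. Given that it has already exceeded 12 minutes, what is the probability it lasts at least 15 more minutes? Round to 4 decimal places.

0.3415

From e^(−λ·15.91) = 0.32, λ = −ln(0.32)/15.91 = 0.0716175.
Memoryless: P(X > 12+15 | X > 12) = P(X > 15) = e^(−0.0716175·15) ≈ 0.3415.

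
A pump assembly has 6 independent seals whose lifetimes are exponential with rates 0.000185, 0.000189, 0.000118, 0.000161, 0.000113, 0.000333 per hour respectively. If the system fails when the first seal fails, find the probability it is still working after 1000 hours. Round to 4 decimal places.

0.3332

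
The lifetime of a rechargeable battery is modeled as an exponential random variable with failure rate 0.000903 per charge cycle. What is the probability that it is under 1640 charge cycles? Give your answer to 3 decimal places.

0.773

P(X ≤ 1640) = 1 − e^(−λ·1640) = 1 − e^(−1.4809) ≈ 0.773.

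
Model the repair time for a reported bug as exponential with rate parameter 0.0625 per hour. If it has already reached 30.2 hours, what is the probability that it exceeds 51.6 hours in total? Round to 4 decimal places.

0.2625

P(X > s+t | X > s) = e^(−λ(s+t))/e^(−λs) = e^(−λt), independent of s = 30.2.
P(X > 21.4) = e^(−1.3375) ≈ 0.2625.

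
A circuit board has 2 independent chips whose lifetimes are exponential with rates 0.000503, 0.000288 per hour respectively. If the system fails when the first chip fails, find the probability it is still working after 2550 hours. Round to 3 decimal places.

0.133

The time to first failure is exponential with rate Σλ = 0.000503 + 0.000288 = 0.000791.
P(min > 2550) = e^(−0.000791·2550) = e^(−2.0171) ≈ 0.133.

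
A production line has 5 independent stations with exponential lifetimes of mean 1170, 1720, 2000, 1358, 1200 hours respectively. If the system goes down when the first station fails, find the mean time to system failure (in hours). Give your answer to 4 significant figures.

The first failure time is exponential with rate Σλ_i = 1/1170 + 1/1720 + 1/2000 + 1/1358 + 1/1200 = 0.00350581 per hour.
E[min] = 1/Σλ = 1/0.00350581 = 285.241 hours.

285.2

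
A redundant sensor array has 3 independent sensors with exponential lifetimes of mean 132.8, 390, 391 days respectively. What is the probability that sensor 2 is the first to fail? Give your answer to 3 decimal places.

0.203

Rates: λ_i = 1/mean_i → 0.00753012, 0.0025641, 0.00255754; Σλ = 0.0126518.
P(sensor 2 first) = λ_2/Σλ = 0.0025641/0.0126518 ≈ 0.203.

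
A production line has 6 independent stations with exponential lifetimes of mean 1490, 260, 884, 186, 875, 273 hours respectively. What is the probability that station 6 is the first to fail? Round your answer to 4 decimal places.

0.2314

Rates: λ_i = 1/mean_i → 0.000671141, 0.00384615, 0.00113122, 0.00537634, 0.00114286, 0.003663; Σλ = 0.0158307.
P(station 6 first) = λ_6/Σλ = 0.003663/0.0158307 ≈ 0.2314.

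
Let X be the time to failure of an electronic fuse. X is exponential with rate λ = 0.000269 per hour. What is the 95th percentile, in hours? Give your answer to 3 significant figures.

Set 1 − e^(−λt) = 0.95, so t = −ln(0.05)/λ = 2.9957/0.000269 ≈ 11136.6 hours.

11100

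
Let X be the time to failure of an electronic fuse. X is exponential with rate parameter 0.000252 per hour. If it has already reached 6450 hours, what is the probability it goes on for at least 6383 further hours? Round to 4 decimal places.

0.2002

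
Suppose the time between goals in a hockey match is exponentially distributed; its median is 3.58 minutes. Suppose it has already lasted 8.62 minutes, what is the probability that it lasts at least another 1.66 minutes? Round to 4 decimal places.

0.7251

For an exponential, median = ln(2)/λ, so λ = ln 2 / 3.58 = 0.193617 per minute.
The exponential is memoryless, so the remaining time is again Exp(λ): the condition X > 8.62 is irrelevant.
P(X > 1.66) = e^(−0.3214) ≈ 0.7251.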